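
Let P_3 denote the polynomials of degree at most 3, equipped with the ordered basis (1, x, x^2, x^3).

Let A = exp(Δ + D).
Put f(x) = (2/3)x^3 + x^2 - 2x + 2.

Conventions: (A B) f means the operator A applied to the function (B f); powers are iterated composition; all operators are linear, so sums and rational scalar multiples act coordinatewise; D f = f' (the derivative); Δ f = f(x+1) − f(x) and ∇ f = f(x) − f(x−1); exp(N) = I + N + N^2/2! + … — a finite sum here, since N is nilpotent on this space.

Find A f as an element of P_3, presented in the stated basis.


order-1 term: 4x^2 + 6x - 7/3
order-2 term: 8x + 8
order-3 term: 16/3
the series for exp(Δ + D) f terminates at order 3
exp(Δ + D) f = (2/3)x^3 + 5x^2 + 12x + 13

the result is g(x) = (2/3)x^3 + 5x^2 + 12x + 13


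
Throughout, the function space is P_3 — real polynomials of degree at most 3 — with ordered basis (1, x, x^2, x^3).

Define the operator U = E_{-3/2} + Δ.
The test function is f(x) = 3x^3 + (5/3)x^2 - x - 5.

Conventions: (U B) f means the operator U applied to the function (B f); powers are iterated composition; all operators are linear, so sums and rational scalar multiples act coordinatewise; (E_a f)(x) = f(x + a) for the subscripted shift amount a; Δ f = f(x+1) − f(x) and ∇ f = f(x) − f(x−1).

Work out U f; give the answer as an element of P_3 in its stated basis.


the image equals g(x) = 3x^3 - (17/6)x^2 + (319/12)x - 149/24

E_{-3/2} f = 3x^3 - (71/6)x^2 + (57/4)x - 79/8
Δ f = 9x^2 + (37/3)x + 11/3
(E_{-3/2} + Δ) f = 3x^3 - (17/6)x^2 + (319/12)x - 149/24


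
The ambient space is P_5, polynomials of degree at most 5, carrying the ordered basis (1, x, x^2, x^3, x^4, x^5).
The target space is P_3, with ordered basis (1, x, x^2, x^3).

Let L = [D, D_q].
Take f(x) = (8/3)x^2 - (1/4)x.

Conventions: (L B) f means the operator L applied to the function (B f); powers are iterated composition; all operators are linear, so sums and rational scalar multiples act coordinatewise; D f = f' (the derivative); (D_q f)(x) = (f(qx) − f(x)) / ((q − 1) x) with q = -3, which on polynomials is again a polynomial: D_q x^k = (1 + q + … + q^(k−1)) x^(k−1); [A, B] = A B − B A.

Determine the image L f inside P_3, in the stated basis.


the result is g(x) = -32/3

D_q f = -(16/3)x - 1/4
D D_q f = -16/3
D f = (16/3)x - 1/4
D_q D f = 16/3
[D, D_q] f = -32/3


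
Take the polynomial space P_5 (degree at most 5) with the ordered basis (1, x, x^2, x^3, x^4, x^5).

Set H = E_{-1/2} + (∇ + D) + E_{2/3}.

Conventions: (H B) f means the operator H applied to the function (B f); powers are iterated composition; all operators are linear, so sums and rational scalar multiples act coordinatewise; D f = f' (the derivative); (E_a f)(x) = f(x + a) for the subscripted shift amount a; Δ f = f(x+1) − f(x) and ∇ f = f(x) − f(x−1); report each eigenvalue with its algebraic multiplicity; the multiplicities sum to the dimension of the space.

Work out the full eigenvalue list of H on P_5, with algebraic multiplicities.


λ = 2 (multiplicity 6)

image of 1: 2
image of x: 2x + 13/6
image of x^2: 2x^2 + (13/3)x - 11/36
image of x^3: 2x^3 + (13/2)x^2 - (11/12)x + 253/216
image of x^4: 2x^4 + (26/3)x^3 - (11/6)x^2 + (253/54)x - 959/1296
image of x^5: 2x^5 + (65/6)x^4 - (55/18)x^3 + (1265/108)x^2 - (4795/1296)x + 8557/7776
the matrix is upper triangular; its diagonal is (2, 2, 2, 2, 2, 2)
for a triangular matrix the eigenvalues are the diagonal entries, with algebraic multiplicity their repetition count


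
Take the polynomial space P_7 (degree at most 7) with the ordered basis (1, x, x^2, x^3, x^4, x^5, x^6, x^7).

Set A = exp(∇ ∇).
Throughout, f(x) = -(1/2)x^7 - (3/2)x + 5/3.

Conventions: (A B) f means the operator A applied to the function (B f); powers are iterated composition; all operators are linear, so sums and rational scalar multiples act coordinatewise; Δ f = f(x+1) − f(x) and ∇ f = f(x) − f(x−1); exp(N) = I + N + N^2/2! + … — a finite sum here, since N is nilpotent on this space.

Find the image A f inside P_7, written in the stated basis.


order-1 term: -21x^5 + 105x^4 - 245x^3 + 315x^2 - 217x + 63
order-2 term: -210x^3 + 1260x^2 - 2730x + 2100
order-3 term: -420x + 1260
the series for exp(∇ ∇) f terminates at order 3
exp(∇ ∇) f = -(1/2)x^7 - 21x^5 + 105x^4 - 455x^3 + 1575x^2 - (6737/2)x + 10274/3

the image equals g(x) = -(1/2)x^7 - 21x^5 + 105x^4 - 455x^3 + 1575x^2 - (6737/2)x + 10274/3


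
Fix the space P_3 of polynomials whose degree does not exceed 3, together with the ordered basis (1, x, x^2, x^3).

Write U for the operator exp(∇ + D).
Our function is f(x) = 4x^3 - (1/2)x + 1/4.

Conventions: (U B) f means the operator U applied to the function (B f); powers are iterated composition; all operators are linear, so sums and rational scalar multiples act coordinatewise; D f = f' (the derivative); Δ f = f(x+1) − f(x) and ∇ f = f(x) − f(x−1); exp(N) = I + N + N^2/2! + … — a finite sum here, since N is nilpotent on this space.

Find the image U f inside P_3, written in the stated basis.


the result is g(x) = 4x^3 + 24x^2 + (71/2)x + 45/4

order-1 term: 24x^2 - 12x + 3
order-2 term: 48x - 24
order-3 term: 32
the series for exp(∇ + D) f terminates at order 3
exp(∇ + D) f = 4x^3 + 24x^2 + (71/2)x + 45/4


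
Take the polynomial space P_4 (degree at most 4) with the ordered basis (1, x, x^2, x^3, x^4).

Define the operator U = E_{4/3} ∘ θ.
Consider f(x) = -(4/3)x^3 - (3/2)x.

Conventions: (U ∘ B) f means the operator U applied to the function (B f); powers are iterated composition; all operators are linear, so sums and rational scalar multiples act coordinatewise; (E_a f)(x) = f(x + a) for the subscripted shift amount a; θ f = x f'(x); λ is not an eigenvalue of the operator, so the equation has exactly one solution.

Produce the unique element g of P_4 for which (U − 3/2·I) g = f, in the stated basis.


the result is g(x) = -(8/9)x^3 + (64/3)x^2 + (1819/9)x + 54920/243

write g with unknown coordinates in the stated basis and equate coefficients in (U − 3/2·I) g = f
solving from the highest basis element down gives g = -(8/9)x^3 + (64/3)x^2 + (1819/9)x + 54920/243
check: U g = -(8/3)x^3 + 32x^2 + (905/3)x + 27460/81
so U g − 3/2·g = -(4/3)x^3 - (3/2)x = f ✓


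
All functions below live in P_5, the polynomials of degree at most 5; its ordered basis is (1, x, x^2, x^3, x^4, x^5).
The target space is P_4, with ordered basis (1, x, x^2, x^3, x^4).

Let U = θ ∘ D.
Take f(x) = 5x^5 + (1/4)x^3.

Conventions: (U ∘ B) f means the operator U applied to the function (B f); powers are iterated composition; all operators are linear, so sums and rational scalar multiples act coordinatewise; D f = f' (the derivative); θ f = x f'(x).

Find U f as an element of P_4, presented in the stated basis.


D f = 25x^4 + (3/4)x^2
θ D f = 100x^4 + (3/2)x^2

the result is g(x) = 100x^4 + (3/2)x^2


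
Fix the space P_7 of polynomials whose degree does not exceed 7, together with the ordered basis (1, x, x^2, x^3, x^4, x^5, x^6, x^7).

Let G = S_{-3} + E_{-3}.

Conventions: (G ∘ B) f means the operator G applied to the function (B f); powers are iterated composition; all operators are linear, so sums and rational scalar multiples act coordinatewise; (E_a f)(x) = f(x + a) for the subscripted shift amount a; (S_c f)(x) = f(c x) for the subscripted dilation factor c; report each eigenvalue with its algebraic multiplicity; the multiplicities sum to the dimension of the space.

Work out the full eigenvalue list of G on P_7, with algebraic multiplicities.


image of 1: 2
image of x: -2x - 3
image of x^2: 10x^2 - 6x + 9
image of x^3: -26x^3 - 9x^2 + 27x - 27
image of x^4: 82x^4 - 12x^3 + 54x^2 - 108x + 81
image of x^5: -242x^5 - 15x^4 + 90x^3 - 270x^2 + 405x - 243
image of x^6: 730x^6 - 18x^5 + 135x^4 - 540x^3 + 1215x^2 - 1458x + 729
image of x^7: -2186x^7 - 21x^6 + 189x^5 - 945x^4 + 2835x^3 - 5103x^2 + 5103x - 2187
the matrix is upper triangular; its diagonal is (2, -2, 10, -26, 82, -242, 730, -2186)
for a triangular matrix the eigenvalues are the diagonal entries, with algebraic multiplicity their repetition count

λ = -2186 (multiplicity 1), λ = -242 (multiplicity 1), λ = -26 (multiplicity 1), λ = -2 (multiplicity 1), λ = 2 (multiplicity 1), λ = 10 (multiplicity 1), λ = 82 (multiplicity 1), λ = 730 (multiplicity 1)


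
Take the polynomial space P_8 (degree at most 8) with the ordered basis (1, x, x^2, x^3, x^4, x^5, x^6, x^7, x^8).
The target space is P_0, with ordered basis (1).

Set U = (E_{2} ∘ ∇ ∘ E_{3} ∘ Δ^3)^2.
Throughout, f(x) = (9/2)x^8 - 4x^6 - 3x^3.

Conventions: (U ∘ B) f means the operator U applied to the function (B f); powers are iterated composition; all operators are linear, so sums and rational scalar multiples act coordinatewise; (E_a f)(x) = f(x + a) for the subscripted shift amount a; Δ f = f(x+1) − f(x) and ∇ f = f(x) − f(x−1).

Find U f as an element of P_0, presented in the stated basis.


Δ f = 36x^7 + 126x^6 + 228x^5 + 255x^4 + 172x^3 + 57x^2 + 3x - 5/2
Δ Δ f = 252x^6 + 1512x^5 + 4290x^4 + 7080x^3 + 6972x^2 + 3798x + 877
Δ Δ Δ f = 1512x^5 + 11340x^4 + 37320x^3 + 65880x^2 + 61416x + 23904
E_{3} Δ^3 f = 1512x^5 + 34020x^4 + 309480x^3 + 1422360x^2 + 3301416x + 3094668
∇ E_{3} Δ^3 f = 7560x^4 + 120960x^3 + 739440x^2 + 2044800x + 2156028
E_{2} (∇ ∘ E_{3}) Δ^3 f = 7560x^4 + 181440x^3 + 1646640x^2 + 6696000x + 10292028
Δ (E_{2} ∘ ∇ ∘ E_{3} ∘ Δ^3) f = 30240x^3 + 589680x^2 + 3867840x + 8531640
Δ Δ (E_{2} ∘ ∇ ∘ E_{3} ∘ Δ^3) f = 90720x^2 + 1270080x + 4487760
Δ Δ Δ (E_{2} ∘ ∇ ∘ E_{3} ∘ Δ^3) f = 181440x + 1360800
E_{3} Δ^3 (E_{2} ∘ ∇ ∘ E_{3} ∘ Δ^3) f = 181440x + 1905120
∇ E_{3} Δ^3 (E_{2} ∘ ∇ ∘ E_{3} ∘ Δ^3) f = 181440
E_{2} (∇ ∘ E_{3}) Δ^3 (E_{2} ∘ ∇ ∘ E_{3} ∘ Δ^3) f = 181440

the image equals g(x) = 181440


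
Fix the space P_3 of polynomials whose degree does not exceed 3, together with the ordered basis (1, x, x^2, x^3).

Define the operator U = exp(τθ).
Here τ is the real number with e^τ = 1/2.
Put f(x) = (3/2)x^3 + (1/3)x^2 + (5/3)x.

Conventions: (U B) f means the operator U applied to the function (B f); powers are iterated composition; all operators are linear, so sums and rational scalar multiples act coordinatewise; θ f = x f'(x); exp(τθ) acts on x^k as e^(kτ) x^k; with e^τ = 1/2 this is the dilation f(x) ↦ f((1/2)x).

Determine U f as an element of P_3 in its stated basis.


exp(τθ) x^k = e^(kτ) x^k; with e^τ = 1/2 this sends x^k to (1/2)^k x^k
x ↦ 1/2 x
x^2 ↦ 1/4 x^2
x^3 ↦ 1/8 x^3
applying this coordinatewise to f: exp(τθ) f = (3/16)x^3 + (1/12)x^2 + (5/6)x

the image equals g(x) = (3/16)x^3 + (1/12)x^2 + (5/6)x


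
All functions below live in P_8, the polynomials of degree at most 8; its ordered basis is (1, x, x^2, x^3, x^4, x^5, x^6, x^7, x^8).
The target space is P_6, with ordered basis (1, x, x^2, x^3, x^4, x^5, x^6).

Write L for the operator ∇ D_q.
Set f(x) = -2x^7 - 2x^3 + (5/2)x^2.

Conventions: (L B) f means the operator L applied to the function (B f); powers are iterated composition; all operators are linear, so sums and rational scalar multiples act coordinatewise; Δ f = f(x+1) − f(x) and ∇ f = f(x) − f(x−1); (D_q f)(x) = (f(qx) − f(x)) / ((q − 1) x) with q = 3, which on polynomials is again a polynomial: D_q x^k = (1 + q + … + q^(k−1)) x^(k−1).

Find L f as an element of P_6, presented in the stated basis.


D_q f = -2186x^6 - 26x^2 + 10x
∇ D_q f = -13116x^5 + 32790x^4 - 43720x^3 + 32790x^2 - 13168x + 2222

g(x) = -13116x^5 + 32790x^4 - 43720x^3 + 32790x^2 - 13168x + 2222


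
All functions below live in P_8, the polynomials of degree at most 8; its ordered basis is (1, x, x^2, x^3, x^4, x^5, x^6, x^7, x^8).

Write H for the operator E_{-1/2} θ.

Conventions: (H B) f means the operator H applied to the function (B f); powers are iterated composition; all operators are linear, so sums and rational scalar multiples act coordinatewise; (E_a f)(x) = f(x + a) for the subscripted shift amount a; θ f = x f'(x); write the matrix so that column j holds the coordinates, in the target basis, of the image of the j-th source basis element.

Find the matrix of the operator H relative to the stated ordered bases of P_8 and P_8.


the matrix is [[0, -1/2, 1/2, -3/8, 1/4, -5/32, 3/32, -7/128, 1/32]; [0, 1, -2, 9/4, -2, 25/16, -9/8, 49/64, -1/2]; [0, 0, 2, -9/2, 6, -25/4, 45/8, -147/32, 7/2]; [0, 0, 0, 3, -8, 25/2, -15, 245/16, -14]; [0, 0, 0, 0, 4, -25/2, 45/2, -245/8, 35]; [0, 0, 0, 0, 0, 5, -18, 147/4, -56]; [0, 0, 0, 0, 0, 0, 6, -49/2, 56]; [0, 0, 0, 0, 0, 0, 0, 7, -32]; [0, 0, 0, 0, 0, 0, 0, 0, 8]] (rows listed top to bottom)

image of 1: 0
image of x: x - 1/2
image of x^2: 2x^2 - 2x + 1/2
image of x^3: 3x^3 - (9/2)x^2 + (9/4)x - 3/8
image of x^4: 4x^4 - 8x^3 + 6x^2 - 2x + 1/4
image of x^5: 5x^5 - (25/2)x^4 + (25/2)x^3 - (25/4)x^2 + (25/16)x - 5/32
image of x^6: 6x^6 - 18x^5 + (45/2)x^4 - 15x^3 + (45/8)x^2 - (9/8)x + 3/32
image of x^7: 7x^7 - (49/2)x^6 + (147/4)x^5 - (245/8)x^4 + (245/16)x^3 - (147/32)x^2 + (49/64)x - 7/128
image of x^8: 8x^8 - 32x^7 + 56x^6 - 56x^5 + 35x^4 - 14x^3 + (7/2)x^2 - (1/2)x + 1/32
each image's coordinates form column j of the matrix


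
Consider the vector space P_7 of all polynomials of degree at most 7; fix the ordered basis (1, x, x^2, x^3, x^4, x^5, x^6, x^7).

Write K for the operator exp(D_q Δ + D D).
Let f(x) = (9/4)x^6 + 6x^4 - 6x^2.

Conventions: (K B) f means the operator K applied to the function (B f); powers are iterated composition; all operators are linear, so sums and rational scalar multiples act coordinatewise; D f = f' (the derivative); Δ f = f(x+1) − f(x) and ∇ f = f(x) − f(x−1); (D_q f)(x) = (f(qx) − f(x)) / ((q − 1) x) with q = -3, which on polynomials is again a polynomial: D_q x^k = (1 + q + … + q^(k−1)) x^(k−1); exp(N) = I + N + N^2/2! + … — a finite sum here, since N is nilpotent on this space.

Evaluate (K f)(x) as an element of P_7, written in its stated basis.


g(x) = (9/4)x^6 + 897x^4 - 675x^3 + 18369x^2 - (10971/2)x + 25653

order-1 term: 891x^4 - 675x^3 + 555x^2 - (279/2)x + 27/2
order-2 term: 17820x^2 - 5346x + 3759/2
order-3 term: 23760
the series for exp(D_q Δ + D D) f terminates at order 3
exp(D_q Δ + D D) f = (9/4)x^6 + 897x^4 - 675x^3 + 18369x^2 - (10971/2)x + 25653


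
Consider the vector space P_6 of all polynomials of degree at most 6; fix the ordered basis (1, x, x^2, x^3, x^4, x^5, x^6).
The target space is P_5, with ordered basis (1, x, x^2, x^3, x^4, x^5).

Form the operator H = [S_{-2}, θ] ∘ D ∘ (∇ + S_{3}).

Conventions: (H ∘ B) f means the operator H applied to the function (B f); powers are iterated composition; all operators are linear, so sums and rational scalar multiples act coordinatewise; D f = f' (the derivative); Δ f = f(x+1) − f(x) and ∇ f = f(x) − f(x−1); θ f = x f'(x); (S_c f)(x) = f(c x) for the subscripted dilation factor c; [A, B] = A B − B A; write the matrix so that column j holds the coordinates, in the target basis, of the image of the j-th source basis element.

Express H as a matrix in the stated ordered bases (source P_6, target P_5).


image of 1: 0
image of x: 0
image of x^2: 0
image of x^3: 0
image of x^4: 0
image of x^5: 0
image of x^6: 0
each image's coordinates form column j of the matrix

the matrix is [[0, 0, 0, 0, 0, 0, 0]; [0, 0, 0, 0, 0, 0, 0]; [0, 0, 0, 0, 0, 0, 0]; [0, 0, 0, 0, 0, 0, 0]; [0, 0, 0, 0, 0, 0, 0]; [0, 0, 0, 0, 0, 0, 0]] (rows listed top to bottom)


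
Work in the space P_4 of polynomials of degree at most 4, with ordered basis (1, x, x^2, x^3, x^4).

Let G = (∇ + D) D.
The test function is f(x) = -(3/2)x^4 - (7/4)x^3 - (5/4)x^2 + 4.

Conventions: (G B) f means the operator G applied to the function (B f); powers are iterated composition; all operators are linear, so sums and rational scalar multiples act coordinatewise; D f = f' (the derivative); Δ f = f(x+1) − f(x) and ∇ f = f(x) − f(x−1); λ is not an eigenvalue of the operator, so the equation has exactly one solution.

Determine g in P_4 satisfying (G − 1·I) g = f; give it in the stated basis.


write g with unknown coordinates in the stated basis and equate coefficients in (G − 1·I) g = f
solving from the highest basis element down gives g = (3/2)x^4 + (7/4)x^3 + (149/4)x^2 + 3x + 583/4
check: G g = 36x^2 + 3x + 599/4
so G g − 1·g = -(3/2)x^4 - (7/4)x^3 - (5/4)x^2 + 4 = f ✓

the result is g(x) = (3/2)x^4 + (7/4)x^3 + (149/4)x^2 + 3x + 583/4


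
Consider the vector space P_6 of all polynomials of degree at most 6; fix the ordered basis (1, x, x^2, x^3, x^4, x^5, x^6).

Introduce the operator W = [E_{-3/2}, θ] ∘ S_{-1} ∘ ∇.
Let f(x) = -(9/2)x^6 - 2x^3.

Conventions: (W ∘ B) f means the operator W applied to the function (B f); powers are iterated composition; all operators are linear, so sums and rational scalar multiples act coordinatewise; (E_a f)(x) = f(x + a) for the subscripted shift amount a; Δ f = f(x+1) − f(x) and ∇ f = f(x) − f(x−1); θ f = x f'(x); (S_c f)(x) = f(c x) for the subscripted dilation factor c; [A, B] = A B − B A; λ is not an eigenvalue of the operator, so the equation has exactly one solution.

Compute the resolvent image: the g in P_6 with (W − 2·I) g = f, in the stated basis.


the image equals g(x) = (9/4)x^6 + (405/8)x^4 - (403/2)x^3 + (12555/16)x^2 - (2061/8)x + 107577/128

write g with unknown coordinates in the stated basis and equate coefficients in (W − 2·I) g = f
solving from the highest basis element down gives g = (9/4)x^6 + (405/8)x^4 - (403/2)x^3 + (12555/16)x^2 - (2061/8)x + 107577/128
check: W g = (405/4)x^4 - 405x^3 + (12555/8)x^2 - (2061/4)x + 107577/64
so W g − 2·g = -(9/2)x^6 - 2x^3 = f ✓


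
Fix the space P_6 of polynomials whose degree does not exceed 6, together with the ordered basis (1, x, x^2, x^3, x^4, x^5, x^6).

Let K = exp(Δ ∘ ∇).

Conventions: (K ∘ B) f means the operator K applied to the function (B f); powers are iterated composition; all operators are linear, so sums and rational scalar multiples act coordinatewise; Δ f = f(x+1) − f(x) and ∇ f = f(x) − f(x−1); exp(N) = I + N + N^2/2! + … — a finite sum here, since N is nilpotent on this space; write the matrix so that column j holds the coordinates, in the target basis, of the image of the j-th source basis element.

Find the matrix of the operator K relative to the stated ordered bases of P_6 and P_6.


the matrix is [[1, 0, 2, 0, 14, 0, 182]; [0, 1, 0, 6, 0, 70, 0]; [0, 0, 1, 0, 12, 0, 210]; [0, 0, 0, 1, 0, 20, 0]; [0, 0, 0, 0, 1, 0, 30]; [0, 0, 0, 0, 0, 1, 0]; [0, 0, 0, 0, 0, 0, 1]] (rows listed top to bottom)

image of 1: 1
image of x: x
image of x^2: x^2 + 2
image of x^3: x^3 + 6x
image of x^4: x^4 + 12x^2 + 14
image of x^5: x^5 + 20x^3 + 70x
image of x^6: x^6 + 30x^4 + 210x^2 + 182
each image's coordinates form column j of the matrix


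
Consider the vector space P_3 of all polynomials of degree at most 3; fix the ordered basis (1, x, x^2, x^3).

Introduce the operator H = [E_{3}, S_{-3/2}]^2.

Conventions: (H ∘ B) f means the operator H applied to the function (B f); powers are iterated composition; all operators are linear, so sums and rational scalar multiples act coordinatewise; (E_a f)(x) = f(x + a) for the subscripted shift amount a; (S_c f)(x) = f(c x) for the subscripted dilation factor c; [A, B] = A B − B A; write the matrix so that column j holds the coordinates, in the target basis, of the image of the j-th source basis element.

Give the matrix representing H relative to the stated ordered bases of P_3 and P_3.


image of 1: 0
image of x: 0
image of x^2: -675/4
image of x^3: -(18225/16)x - 6075/32
each image's coordinates form column j of the matrix

the matrix is [[0, 0, -675/4, -6075/32]; [0, 0, 0, -18225/16]; [0, 0, 0, 0]; [0, 0, 0, 0]] (rows listed top to bottom)


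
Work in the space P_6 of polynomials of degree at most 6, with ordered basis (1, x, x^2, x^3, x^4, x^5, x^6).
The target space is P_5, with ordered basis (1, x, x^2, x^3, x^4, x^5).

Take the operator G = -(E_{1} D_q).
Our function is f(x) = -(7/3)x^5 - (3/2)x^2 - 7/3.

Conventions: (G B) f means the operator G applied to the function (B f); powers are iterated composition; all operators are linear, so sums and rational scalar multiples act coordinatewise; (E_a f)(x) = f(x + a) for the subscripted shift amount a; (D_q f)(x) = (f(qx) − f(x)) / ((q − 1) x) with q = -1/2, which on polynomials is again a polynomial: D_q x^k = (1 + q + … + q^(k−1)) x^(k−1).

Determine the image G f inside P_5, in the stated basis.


g(x) = (77/48)x^4 + (77/12)x^3 + (77/8)x^2 + (43/6)x + 113/48

D_q f = -(77/48)x^4 - (3/4)x
E_{1} D_q f = -(77/48)x^4 - (77/12)x^3 - (77/8)x^2 - (43/6)x - 113/48
(-(E_{1} D_q)) f = (77/48)x^4 + (77/12)x^3 + (77/8)x^2 + (43/6)x + 113/48


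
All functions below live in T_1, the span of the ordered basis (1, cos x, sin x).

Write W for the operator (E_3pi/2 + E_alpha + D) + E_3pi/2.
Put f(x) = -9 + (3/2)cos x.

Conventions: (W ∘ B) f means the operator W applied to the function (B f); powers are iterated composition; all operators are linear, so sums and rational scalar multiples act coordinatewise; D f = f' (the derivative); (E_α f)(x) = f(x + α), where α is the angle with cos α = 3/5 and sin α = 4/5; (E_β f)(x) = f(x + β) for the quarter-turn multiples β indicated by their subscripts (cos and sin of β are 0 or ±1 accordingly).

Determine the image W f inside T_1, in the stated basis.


E_3pi/2 f = -9 + (3/2)sin x
E_alpha f = -9 + (9/10)cos x - (6/5)sin x
D f = -(3/2)sin x
(E_3pi/2 + E_alpha + D) f = -18 + (9/10)cos x - (6/5)sin x
E_3pi/2 f = -9 + (3/2)sin x
((E_3pi/2 + E_alpha + D) + E_3pi/2) f = -27 + (9/10)cos x + (3/10)sin x

g(x) = -27 + (9/10)cos x + (3/10)sin x


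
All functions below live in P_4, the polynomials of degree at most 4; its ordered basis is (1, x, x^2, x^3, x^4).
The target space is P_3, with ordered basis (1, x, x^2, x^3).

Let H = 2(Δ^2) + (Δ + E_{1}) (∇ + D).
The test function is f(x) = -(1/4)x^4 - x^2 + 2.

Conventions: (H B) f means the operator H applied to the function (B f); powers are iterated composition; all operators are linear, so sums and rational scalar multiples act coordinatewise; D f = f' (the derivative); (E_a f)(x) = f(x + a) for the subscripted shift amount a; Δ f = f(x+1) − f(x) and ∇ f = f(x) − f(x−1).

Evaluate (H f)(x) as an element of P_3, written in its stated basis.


the image equals g(x) = -2x^3 - (33/2)x^2 - 23x - 83/4

Δ f = -x^3 - (3/2)x^2 - 3x - 5/4
Δ Δ f = -3x^2 - 6x - 11/2
(2(Δ^2)) f = -6x^2 - 12x - 11
∇ f = -x^3 + (3/2)x^2 - 3x + 5/4
D f = -x^3 - 2x
(∇ + D) f = -2x^3 + (3/2)x^2 - 5x + 5/4
Δ (∇ + D) f = -6x^2 - 3x - 11/2
E_{1} (∇ + D) f = -2x^3 - (9/2)x^2 - 8x - 17/4
(Δ + E_{1}) (∇ + D) f = -2x^3 - (21/2)x^2 - 11x - 39/4
(2(Δ^2) + (Δ + E_{1}) (∇ + D)) f = -2x^3 - (33/2)x^2 - 23x - 83/4


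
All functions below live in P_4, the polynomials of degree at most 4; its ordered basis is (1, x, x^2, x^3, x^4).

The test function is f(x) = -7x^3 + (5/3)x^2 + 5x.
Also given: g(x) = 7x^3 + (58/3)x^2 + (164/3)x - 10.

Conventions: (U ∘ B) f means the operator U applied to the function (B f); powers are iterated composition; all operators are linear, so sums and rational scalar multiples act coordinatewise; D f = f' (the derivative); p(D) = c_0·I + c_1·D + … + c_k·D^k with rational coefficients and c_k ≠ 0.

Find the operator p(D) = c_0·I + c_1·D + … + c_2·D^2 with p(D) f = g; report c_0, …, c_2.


c_0 = -1, c_1 = -1, c_2 = -3/2

D^0 f = -7x^3 + (5/3)x^2 + 5x
D^1 f = -21x^2 + (10/3)x + 5
D^2 f = -42x + 10/3
matching coefficients of g against c_0 f + c_1 Df + … from the top degree down determines the c_i
solution: c_0 = -1, c_1 = -1, c_2 = -3/2


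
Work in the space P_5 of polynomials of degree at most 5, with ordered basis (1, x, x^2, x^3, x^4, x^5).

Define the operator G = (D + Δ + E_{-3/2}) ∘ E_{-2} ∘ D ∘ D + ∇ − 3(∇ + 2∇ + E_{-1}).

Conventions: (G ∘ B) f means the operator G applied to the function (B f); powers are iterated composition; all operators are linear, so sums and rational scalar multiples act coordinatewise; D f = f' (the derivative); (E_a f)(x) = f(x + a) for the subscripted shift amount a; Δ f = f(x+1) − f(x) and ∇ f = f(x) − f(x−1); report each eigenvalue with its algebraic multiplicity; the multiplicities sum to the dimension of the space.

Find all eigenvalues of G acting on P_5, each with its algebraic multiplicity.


λ = -3 (multiplicity 6)

image of 1: -3
image of x: -3x - 5
image of x^2: -3x^2 - 10x + 7
image of x^3: -3x^3 - 15x^2 + 21x - 14
image of x^4: -3x^4 - 20x^3 + 42x^2 - 56x + 68
image of x^5: -3x^5 - 25x^4 + 70x^3 - 140x^2 + 340x - 965/2
the matrix is upper triangular; its diagonal is (-3, -3, -3, -3, -3, -3)
for a triangular matrix the eigenvalues are the diagonal entries, with algebraic multiplicity their repetition count


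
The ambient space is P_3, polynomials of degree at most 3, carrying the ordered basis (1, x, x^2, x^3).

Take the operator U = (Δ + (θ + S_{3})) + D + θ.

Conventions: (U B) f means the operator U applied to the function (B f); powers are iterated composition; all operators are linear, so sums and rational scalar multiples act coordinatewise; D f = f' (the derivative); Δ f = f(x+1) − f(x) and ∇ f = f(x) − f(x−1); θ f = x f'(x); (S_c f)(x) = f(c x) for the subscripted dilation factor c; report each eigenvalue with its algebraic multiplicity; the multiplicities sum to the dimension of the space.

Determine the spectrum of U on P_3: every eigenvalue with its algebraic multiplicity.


image of 1: 1
image of x: 5x + 2
image of x^2: 13x^2 + 4x + 1
image of x^3: 33x^3 + 6x^2 + 3x + 1
the matrix is upper triangular; its diagonal is (1, 5, 13, 33)
for a triangular matrix the eigenvalues are the diagonal entries, with algebraic multiplicity their repetition count

λ = 1 (multiplicity 1), λ = 5 (multiplicity 1), λ = 13 (multiplicity 1), λ = 33 (multiplicity 1)


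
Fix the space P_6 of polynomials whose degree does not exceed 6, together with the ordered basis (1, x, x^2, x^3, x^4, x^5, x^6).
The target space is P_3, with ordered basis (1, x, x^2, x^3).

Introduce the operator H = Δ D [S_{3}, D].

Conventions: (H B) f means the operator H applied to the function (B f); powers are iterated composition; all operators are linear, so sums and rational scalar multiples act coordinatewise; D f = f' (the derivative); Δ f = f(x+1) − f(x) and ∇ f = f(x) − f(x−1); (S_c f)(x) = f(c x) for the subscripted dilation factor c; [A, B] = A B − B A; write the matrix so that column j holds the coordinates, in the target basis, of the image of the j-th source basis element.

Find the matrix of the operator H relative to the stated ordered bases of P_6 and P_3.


image of 1: 0
image of x: 0
image of x^2: 0
image of x^3: -108
image of x^4: -1296x - 648
image of x^5: -9720x^2 - 9720x - 3240
image of x^6: -58320x^3 - 87480x^2 - 58320x - 14580
each image's coordinates form column j of the matrix

the matrix is [[0, 0, 0, -108, -648, -3240, -14580]; [0, 0, 0, 0, -1296, -9720, -58320]; [0, 0, 0, 0, 0, -9720, -87480]; [0, 0, 0, 0, 0, 0, -58320]] (rows listed top to bottom)


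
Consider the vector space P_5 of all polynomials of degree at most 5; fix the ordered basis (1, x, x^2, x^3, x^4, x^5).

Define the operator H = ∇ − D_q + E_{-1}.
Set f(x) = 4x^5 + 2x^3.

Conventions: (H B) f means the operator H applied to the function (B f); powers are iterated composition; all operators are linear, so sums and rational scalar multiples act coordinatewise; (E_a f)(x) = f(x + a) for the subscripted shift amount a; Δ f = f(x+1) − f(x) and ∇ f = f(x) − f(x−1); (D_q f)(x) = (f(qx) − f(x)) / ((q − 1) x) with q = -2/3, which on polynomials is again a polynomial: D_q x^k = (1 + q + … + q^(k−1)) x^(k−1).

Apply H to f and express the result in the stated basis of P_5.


∇ f = 20x^4 - 40x^3 + 46x^2 - 26x + 6
D_q f = (220/81)x^4 + (14/9)x^2
(-D_q) f = -(220/81)x^4 - (14/9)x^2
E_{-1} f = 4x^5 - 20x^4 + 42x^3 - 46x^2 + 26x - 6
(∇ − D_q + E_{-1}) f = 4x^5 - (220/81)x^4 + 2x^3 - (14/9)x^2

the image equals g(x) = 4x^5 - (220/81)x^4 + 2x^3 - (14/9)x^2


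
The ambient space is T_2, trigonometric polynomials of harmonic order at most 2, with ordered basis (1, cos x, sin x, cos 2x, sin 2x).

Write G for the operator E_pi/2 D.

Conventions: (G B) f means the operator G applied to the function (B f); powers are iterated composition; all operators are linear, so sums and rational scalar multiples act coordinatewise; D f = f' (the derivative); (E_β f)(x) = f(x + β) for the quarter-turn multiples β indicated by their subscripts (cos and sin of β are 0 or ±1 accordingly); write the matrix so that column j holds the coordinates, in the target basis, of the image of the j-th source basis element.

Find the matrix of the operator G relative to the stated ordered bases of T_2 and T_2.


the matrix is [[0, 0, 0, 0, 0]; [0, -1, 0, 0, 0]; [0, 0, -1, 0, 0]; [0, 0, 0, 0, -2]; [0, 0, 0, 2, 0]] (rows listed top to bottom)

image of 1: 0
image of cos x: -cos x
image of sin x: -sin x
image of cos 2x: 2sin 2x
image of sin 2x: -2cos 2x
each image's coordinates form column j of the matrix


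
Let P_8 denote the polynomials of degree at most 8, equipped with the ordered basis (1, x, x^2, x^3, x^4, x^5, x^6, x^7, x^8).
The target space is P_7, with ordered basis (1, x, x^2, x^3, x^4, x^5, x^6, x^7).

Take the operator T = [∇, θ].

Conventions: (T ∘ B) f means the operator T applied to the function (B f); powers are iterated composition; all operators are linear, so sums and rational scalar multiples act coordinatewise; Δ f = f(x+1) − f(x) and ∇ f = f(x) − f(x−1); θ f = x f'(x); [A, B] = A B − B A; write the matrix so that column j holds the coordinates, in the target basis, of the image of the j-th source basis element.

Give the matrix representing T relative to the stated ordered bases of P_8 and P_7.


image of 1: 0
image of x: 1
image of x^2: 2x - 2
image of x^3: 3x^2 - 6x + 3
image of x^4: 4x^3 - 12x^2 + 12x - 4
image of x^5: 5x^4 - 20x^3 + 30x^2 - 20x + 5
image of x^6: 6x^5 - 30x^4 + 60x^3 - 60x^2 + 30x - 6
image of x^7: 7x^6 - 42x^5 + 105x^4 - 140x^3 + 105x^2 - 42x + 7
image of x^8: 8x^7 - 56x^6 + 168x^5 - 280x^4 + 280x^3 - 168x^2 + 56x - 8
each image's coordinates form column j of the matrix

the matrix is [[0, 1, -2, 3, -4, 5, -6, 7, -8]; [0, 0, 2, -6, 12, -20, 30, -42, 56]; [0, 0, 0, 3, -12, 30, -60, 105, -168]; [0, 0, 0, 0, 4, -20, 60, -140, 280]; [0, 0, 0, 0, 0, 5, -30, 105, -280]; [0, 0, 0, 0, 0, 0, 6, -42, 168]; [0, 0, 0, 0, 0, 0, 0, 7, -56]; [0, 0, 0, 0, 0, 0, 0, 0, 8]] (rows listed top to bottom)


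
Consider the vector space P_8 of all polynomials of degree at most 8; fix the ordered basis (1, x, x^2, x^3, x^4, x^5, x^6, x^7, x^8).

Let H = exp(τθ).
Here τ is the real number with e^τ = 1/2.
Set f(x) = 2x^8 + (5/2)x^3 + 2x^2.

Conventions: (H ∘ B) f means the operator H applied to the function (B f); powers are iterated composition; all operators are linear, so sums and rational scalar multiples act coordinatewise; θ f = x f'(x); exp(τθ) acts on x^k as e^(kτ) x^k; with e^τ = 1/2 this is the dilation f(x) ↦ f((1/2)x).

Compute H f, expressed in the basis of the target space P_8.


exp(τθ) x^k = e^(kτ) x^k; with e^τ = 1/2 this sends x^k to (1/2)^k x^k
x^2 ↦ 1/4 x^2
x^3 ↦ 1/8 x^3
x^8 ↦ 1/256 x^8
applying this coordinatewise to f: exp(τθ) f = (1/128)x^8 + (5/16)x^3 + (1/2)x^2

g(x) = (1/128)x^8 + (5/16)x^3 + (1/2)x^2


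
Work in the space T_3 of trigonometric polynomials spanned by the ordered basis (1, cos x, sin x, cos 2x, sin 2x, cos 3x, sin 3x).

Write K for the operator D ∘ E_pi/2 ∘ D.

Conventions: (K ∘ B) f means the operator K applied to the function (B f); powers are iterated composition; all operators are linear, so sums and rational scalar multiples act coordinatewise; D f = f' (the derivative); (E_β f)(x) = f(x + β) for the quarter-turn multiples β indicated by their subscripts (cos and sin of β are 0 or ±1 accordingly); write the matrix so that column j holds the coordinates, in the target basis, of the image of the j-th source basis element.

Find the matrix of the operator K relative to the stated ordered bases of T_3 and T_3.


image of 1: 0
image of cos x: sin x
image of sin x: -cos x
image of cos 2x: 4cos 2x
image of sin 2x: 4sin 2x
image of cos 3x: -9sin 3x
image of sin 3x: 9cos 3x
each image's coordinates form column j of the matrix

the matrix is [[0, 0, 0, 0, 0, 0, 0]; [0, 0, -1, 0, 0, 0, 0]; [0, 1, 0, 0, 0, 0, 0]; [0, 0, 0, 4, 0, 0, 0]; [0, 0, 0, 0, 4, 0, 0]; [0, 0, 0, 0, 0, 0, 9]; [0, 0, 0, 0, 0, -9, 0]] (rows listed top to bottom)


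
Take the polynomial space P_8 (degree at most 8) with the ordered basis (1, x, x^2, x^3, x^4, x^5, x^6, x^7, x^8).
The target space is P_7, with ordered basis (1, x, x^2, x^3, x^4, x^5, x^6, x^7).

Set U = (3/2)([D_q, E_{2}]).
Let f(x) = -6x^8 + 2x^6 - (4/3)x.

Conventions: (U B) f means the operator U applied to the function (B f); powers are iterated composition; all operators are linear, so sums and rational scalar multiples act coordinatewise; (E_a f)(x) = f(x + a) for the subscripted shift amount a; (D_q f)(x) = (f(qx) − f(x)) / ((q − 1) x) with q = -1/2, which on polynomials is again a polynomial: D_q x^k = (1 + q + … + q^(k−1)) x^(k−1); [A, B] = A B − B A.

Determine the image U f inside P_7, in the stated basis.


E_{2} f = -6x^8 - 96x^7 - 670x^6 - 2664x^5 - 6600x^4 - 10432x^3 - 10272x^2 - (17284/3)x - 4232/3
D_q E_{2} f = -(255/64)x^7 - (129/2)x^6 - (7035/16)x^5 - (3663/2)x^4 - 4125x^3 - 7824x^2 - 5136x - 17284/3
D_q f = -(255/64)x^7 + (21/16)x^5 - 4/3
E_{2} D_q f = -(255/64)x^7 - (1785/32)x^6 - (2667/8)x^5 - (2205/2)x^4 - (8715/4)x^3 - (5145/2)x^2 - 1680x - 1408/3
[D_q, E_{2}] f = -(279/32)x^6 - (1701/16)x^5 - 729x^4 - (7785/4)x^3 - (10503/2)x^2 - 3456x - 5292
((3/2)([D_q, E_{2}])) f = -(837/64)x^6 - (5103/32)x^5 - (2187/2)x^4 - (23355/8)x^3 - (31509/4)x^2 - 5184x - 7938

the image equals g(x) = -(837/64)x^6 - (5103/32)x^5 - (2187/2)x^4 - (23355/8)x^3 - (31509/4)x^2 - 5184x - 7938


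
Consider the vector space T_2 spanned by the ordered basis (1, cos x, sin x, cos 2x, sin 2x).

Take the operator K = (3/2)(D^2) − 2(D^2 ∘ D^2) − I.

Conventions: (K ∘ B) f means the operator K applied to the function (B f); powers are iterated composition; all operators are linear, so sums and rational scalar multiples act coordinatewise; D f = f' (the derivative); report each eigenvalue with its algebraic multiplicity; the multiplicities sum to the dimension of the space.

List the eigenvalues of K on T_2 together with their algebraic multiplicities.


λ = -39 (multiplicity 2), λ = -9/2 (multiplicity 2), λ = -1 (multiplicity 1)

image of 1: -1
image of cos x: -(9/2)cos x
image of sin x: -(9/2)sin x
image of cos 2x: -39cos 2x
image of sin 2x: -39sin 2x
the matrix is diagonal; its diagonal is (-1, -9/2, -9/2, -39, -39)
for a triangular matrix the eigenvalues are the diagonal entries, with algebraic multiplicity their repetition count


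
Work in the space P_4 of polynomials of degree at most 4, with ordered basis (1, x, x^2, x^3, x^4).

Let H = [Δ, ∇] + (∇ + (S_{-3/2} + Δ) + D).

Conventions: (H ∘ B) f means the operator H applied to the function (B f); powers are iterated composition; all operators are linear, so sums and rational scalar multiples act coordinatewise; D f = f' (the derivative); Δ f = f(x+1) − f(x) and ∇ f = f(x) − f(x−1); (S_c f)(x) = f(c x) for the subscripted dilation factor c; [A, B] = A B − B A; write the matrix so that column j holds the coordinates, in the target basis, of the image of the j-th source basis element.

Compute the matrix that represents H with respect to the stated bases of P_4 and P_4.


image of 1: 1
image of x: -(3/2)x + 3
image of x^2: (9/4)x^2 + 6x
image of x^3: -(27/8)x^3 + 9x^2 + 2
image of x^4: (81/16)x^4 + 12x^3 + 8x
each image's coordinates form column j of the matrix

the matrix is [[1, 3, 0, 2, 0]; [0, -3/2, 6, 0, 8]; [0, 0, 9/4, 9, 0]; [0, 0, 0, -27/8, 12]; [0, 0, 0, 0, 81/16]] (rows listed top to bottom)


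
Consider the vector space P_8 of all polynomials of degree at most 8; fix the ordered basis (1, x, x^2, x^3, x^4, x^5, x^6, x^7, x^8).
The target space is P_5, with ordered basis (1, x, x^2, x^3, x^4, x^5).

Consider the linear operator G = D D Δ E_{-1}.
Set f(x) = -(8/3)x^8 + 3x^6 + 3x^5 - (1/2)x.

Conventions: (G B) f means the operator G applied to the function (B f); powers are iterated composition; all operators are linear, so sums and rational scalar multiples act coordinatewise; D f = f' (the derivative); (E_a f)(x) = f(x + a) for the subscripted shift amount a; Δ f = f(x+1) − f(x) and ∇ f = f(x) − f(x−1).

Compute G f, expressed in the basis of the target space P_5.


E_{-1} f = -(8/3)x^8 + (64/3)x^7 - (215/3)x^6 + (403/3)x^5 - (470/3)x^4 + (358/3)x^3 - (179/3)x^2 + (107/6)x - 13/6
Δ E_{-1} f = -(64/3)x^7 + (224/3)x^6 - (394/3)x^5 + (470/3)x^4 - (358/3)x^3 + (179/3)x^2 - (55/3)x + 13/6
D Δ E_{-1} f = -(448/3)x^6 + 448x^5 - (1970/3)x^4 + (1880/3)x^3 - 358x^2 + (358/3)x - 55/3
D (D Δ E_{-1}) f = -896x^5 + 2240x^4 - (7880/3)x^3 + 1880x^2 - 716x + 358/3

g(x) = -896x^5 + 2240x^4 - (7880/3)x^3 + 1880x^2 - 716x + 358/3


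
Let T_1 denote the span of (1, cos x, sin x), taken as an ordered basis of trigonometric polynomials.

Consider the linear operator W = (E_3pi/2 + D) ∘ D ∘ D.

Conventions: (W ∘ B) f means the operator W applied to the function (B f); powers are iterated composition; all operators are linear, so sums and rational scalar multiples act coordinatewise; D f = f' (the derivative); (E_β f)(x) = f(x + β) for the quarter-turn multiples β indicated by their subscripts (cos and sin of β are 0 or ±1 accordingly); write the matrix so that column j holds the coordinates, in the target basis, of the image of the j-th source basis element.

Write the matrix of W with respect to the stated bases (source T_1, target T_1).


image of 1: 0
image of cos x: 0
image of sin x: 0
each image's coordinates form column j of the matrix

the matrix is [[0, 0, 0]; [0, 0, 0]; [0, 0, 0]] (rows listed top to bottom)


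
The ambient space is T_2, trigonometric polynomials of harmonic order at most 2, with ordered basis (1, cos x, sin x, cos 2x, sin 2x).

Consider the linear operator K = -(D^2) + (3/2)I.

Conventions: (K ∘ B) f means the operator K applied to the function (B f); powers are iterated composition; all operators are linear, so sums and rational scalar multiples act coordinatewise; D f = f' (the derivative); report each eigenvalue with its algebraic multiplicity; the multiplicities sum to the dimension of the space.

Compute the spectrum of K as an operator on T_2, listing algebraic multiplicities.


λ = 3/2 (multiplicity 1), λ = 5/2 (multiplicity 2), λ = 11/2 (multiplicity 2)

image of 1: 3/2
image of cos x: (5/2)cos x
image of sin x: (5/2)sin x
image of cos 2x: (11/2)cos 2x
image of sin 2x: (11/2)sin 2x
the matrix is diagonal; its diagonal is (3/2, 5/2, 5/2, 11/2, 11/2)
for a triangular matrix the eigenvalues are the diagonal entries, with algebraic multiplicity their repetition count


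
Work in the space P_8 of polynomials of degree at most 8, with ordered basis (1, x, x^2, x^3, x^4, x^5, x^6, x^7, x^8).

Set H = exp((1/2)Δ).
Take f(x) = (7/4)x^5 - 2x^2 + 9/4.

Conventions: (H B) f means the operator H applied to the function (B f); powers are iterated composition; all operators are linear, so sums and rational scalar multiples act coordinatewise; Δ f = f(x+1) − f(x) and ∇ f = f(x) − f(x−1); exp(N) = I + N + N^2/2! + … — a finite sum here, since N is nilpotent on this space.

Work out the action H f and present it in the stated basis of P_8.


the image equals g(x) = (7/4)x^5 + (35/8)x^4 + (105/8)x^3 + (353/16)x^2 + (1587/64)x + 1895/128

order-1 term: (35/8)x^4 + (35/4)x^3 + (35/4)x^2 + (19/8)x - 1/8
order-2 term: (35/8)x^3 + (105/8)x^2 + (245/16)x + 97/16
order-3 term: (35/16)x^2 + (105/16)x + 175/32
order-4 term: (35/64)x + 35/32
order-5 term: 7/128
the series for exp((1/2)Δ) f terminates at order 5
exp((1/2)Δ) f = (7/4)x^5 + (35/8)x^4 + (105/8)x^3 + (353/16)x^2 + (1587/64)x + 1895/128
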